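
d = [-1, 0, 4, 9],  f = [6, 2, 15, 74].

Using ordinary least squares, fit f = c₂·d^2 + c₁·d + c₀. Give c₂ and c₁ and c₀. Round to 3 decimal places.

XᵀX·[c₂, c₁, c₀]ᵀ = Xᵀf reads: 6818·c₂ + 792·c₁ + 98·c₀ = 6240;  792·c₂ + 98·c₁ + 12·c₀ = 720;  98·c₂ + 12·c₁ + 4·c₀ = 97.
Solving the 3×3 system (Gaussian elimination) gives c₂ = 5179/5170, c₁ = -2913/2585, c₀ = 3193/1034.

c₂ = 1.002, c₁ = -1.127, c₀ = 3.088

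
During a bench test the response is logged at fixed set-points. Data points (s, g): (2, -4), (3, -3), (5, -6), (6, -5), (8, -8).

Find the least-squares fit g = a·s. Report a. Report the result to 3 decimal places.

a = -1.022

The normal equations are: 138·a = -141.
Hence a = -141 / 138 ≈ -1.02174.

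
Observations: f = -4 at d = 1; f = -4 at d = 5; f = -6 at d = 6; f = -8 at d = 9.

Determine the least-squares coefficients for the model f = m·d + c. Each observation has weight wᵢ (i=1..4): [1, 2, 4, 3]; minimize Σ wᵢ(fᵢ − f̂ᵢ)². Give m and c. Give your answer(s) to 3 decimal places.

The normal equations are: 438·m + 62·c = -404;  62·m + 10·c = -60.
Determinant 438·10 − 62² = 536.
m = ((-404)·10 − 62·(-60))/536 = -40/67; c = (438·(-60) − 62·(-404))/536 = -154/67.

m = -0.597, c = -2.299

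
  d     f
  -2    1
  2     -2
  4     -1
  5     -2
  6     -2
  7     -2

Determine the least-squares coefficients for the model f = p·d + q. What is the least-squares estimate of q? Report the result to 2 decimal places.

q = -0.19

The normal system AᵀA·[p, q]ᵀ = Aᵀf is [[134, 22]; [22, 6]]·[p, q]ᵀ = [-46, -8]ᵀ.
det = 134·6 − 22² = 320.
p = ((-46)·6 − 22·(-8))/320 = -5/16; q = (134·(-8) − 22·(-46))/320 = -3/16.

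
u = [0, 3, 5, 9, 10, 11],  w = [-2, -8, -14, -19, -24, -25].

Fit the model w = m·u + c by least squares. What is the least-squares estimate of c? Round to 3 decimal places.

Forming MᵀM = [[336, 38]; [38, 6]] and Mᵀw = [-780, -92]ᵀ gives MᵀM·[m, c]ᵀ = Mᵀw.
Δ = 336·6 − 38² = 572.
m = ((-780)·6 − 38·(-92))/572 = -296/143; c = (336·(-92) − 38·(-780))/572 = -318/143.

c = -2.224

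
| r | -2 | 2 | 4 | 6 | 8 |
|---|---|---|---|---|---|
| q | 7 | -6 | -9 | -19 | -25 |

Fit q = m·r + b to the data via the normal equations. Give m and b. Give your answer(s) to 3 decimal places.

Forming XᵀX = [[124, 18]; [18, 5]] and Xᵀq = [-376, -52]ᵀ gives XᵀX·[m, b]ᵀ = Xᵀq.
Δ = 124·5 − 18² = 296.
m = ((-376)·5 − 18·(-52))/296 = -118/37; b = (124·(-52) − 18·(-376))/296 = 40/37.

m = -3.189, b = 1.081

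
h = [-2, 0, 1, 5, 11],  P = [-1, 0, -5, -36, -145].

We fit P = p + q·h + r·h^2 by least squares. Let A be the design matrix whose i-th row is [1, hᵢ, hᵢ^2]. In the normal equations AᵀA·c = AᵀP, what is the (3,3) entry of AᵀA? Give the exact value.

Row 3 ↔ basis h^2, column 3 ↔ basis h^2, so (AᵀA)_{3,3} = Σᵢ (h^2)·(h^2) = (4)·(4) + (0)·(0) + (1)·(1) + (25)·(25) + (121)·(121) = 15283.

15283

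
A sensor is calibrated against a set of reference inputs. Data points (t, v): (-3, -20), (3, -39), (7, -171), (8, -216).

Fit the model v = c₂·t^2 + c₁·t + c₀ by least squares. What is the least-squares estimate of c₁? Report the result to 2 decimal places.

Compute the Gram sums: Σt^2·t^2 = 6659, Σt^2·t = 855, Σt^2 = 131, Σt·t = 131, Σt = 15, Σ1 = 4.
Right-hand side: Σt^2·v = -22734, Σt·v = -2982, Σv = -446.
XᵀX·[c₂, c₁, c₀]ᵀ = Xᵀv becomes [[6659, 855, 131]; [855, 131, 15]; [131, 15, 4]]·[c₂, c₁, c₀]ᵀ = [-22734, -2982, -446]ᵀ.
Solving the 3×3 system (Gaussian elimination) gives c₂ = -2624/895, c₁ = -582/179, c₀ = -2944/895.

c₁ = -3.25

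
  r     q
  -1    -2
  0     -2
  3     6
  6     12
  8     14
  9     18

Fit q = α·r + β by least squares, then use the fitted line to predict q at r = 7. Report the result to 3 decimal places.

q̂ = 13.355

Entries of AᵀA: Σr·r = 191, Σr = 25, Σ1 = 6.
Moment sums: Σr·q = 366, Σq = 46.
So AᵀA·[α, β]ᵀ = Aᵀq: [[191, 25]; [25, 6]]·[α, β]ᵀ = [366, 46]ᵀ.
Determinant 191·6 − 25² = 521.
α = (366·6 − 25·46)/521 = 1046/521; β = (191·46 − 25·366)/521 = -364/521.
At r = 7: q̂ = (1046/521)·(7) + (-364/521)·(1) = 6958/521.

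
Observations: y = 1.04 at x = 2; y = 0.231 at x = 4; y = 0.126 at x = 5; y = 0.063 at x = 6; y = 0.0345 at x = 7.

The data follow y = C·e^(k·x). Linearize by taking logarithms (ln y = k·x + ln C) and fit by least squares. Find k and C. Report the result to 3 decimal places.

k = -0.681, C = 3.827

Linearized form: ln y = k·x + ln C. From the 5 transformed points,
Σx = 24.0000, Σ(x)² = 130.0000, Σln y = -9.6290, Σx·ln y = -56.2956.
Equations: 130.0000·k + 24.0000·ln C = -56.2956;  24.0000·k + 5·ln C = -9.6290.
Δ = 130.0000·5 − (24.0000)² = 74.0000; k = (-56.2956·5 − 24.0000·-9.6290)/74.0000 = -0.68083, ln C = (130.0000·-9.6290 − 24.0000·-56.2956)/74.0000 = 1.34220, so C = exp(1.34220) = 3.82746.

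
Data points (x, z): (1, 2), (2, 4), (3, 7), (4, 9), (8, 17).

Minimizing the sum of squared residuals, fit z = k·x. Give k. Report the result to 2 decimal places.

k = 2.16

The normal system MᵀM·[k]ᵀ = Mᵀz is [[94]]·[k]ᵀ = [203]ᵀ.
k = 203/94 = 2.15957.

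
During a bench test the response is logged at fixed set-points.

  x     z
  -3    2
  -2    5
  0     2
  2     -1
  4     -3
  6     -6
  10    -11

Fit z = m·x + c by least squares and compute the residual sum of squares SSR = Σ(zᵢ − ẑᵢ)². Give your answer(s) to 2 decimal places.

Entries of AᵀA: Σx·x = 169, Σx = 17, Σ1 = 7.
Right-hand side: Σx·z = -176, Σz = -12.
Eliminating c: 7·(row 1) − 17·(row 2) gives 894·m = 7·(-176) − 17·(-12) = -1028, so m = -514/447.
Then c = ((-12) − 17·(-514/447))/7 = 482/447.
Residuals: -1130/447, 725/447, 412/447, 33/149, 233/447, -80/447, -259/447; SSR = 4720/447.

SSR = 10.56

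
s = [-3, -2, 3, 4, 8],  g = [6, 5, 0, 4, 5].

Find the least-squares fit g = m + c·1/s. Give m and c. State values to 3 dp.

m = 3.891, c = -4.340

The normal system MᵀM·[m, c]ᵀ = Mᵀg is [[5, -1/8]; [-1/8, 317/576]]·[m, c]ᵀ = [20, -23/8]ᵀ.
Eliminating c: (317/576)·(row 1) − (-1/8)·(row 2) gives (197/72)·m = (317/576)·20 − (-1/8)·(-23/8) = 6133/576, so m = 6133/1576.
Then c = ((-23/8) − (-1/8)·(6133/1576))/(317/576) = -855/197.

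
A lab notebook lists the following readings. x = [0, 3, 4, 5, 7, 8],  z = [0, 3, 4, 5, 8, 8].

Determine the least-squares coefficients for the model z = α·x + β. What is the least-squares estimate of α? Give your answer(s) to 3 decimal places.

With design matrix M, MᵀM = [[163, 27]; [27, 6]] and Mᵀz = [170, 28]ᵀ.
det = 163·6 − 27² = 249.
α = (170·6 − 27·28)/249 = 88/83; β = (163·28 − 27·170)/249 = -26/249.

α = 1.060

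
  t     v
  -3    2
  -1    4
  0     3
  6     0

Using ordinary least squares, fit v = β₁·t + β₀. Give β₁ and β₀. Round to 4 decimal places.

β₁ = -0.3222, β₀ = 2.4111

Forming AᵀA = [[46, 2]; [2, 4]] and Aᵀv = [-10, 9]ᵀ gives AᵀA·[β₁, β₀]ᵀ = Aᵀv.
Determinant 46·4 − 2² = 180.
β₁ = ((-10)·4 − 2·9)/180 = -29/90; β₀ = (46·9 − 2·(-10))/180 = 217/90.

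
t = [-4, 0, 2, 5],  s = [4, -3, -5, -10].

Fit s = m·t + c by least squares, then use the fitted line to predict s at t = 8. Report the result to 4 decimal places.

ŝ = -14.6082

Sums needed: Σt·t = 45, Σt = 3, Σ1 = 4.
Moment sums: Σt·s = -76, Σs = -14.
Determinant 45·4 − 3² = 171.
m = ((-76)·4 − 3·(-14))/171 = -262/171; c = (45·(-14) − 3·(-76))/171 = -134/57.
At t = 8: ŝ = (-262/171)·(8) + (-134/57)·(1) = -2498/171.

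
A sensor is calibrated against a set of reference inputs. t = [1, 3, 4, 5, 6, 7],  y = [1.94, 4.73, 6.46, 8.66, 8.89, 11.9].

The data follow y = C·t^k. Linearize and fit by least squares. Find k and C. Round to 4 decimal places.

k = 0.9109, C = 1.8740

Taking logs, ln y = k·ln t + ln C, so regress ln y on ln t.
Σln t = 7.8320, Σ(ln t)² = 12.7160, Σln y = 10.9024, Σln t·ln y = 16.5018.
Equations: 12.7160·k + 7.8320·ln C = 16.5018;  7.8320·k + 6·ln C = 10.9024.
Solving (det = 14.9557): k = 0.91087, ln C = 0.62808, so C = exp(0.62808) = 1.87400.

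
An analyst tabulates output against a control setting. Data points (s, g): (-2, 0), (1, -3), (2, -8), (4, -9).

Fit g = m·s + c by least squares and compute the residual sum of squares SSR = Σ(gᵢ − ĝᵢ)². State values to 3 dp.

SSR = 6.000

With design matrix X, XᵀX = [[25, 5]; [5, 4]] and Xᵀg = [-55, -20]ᵀ.
Eliminating c: 4·(row 1) − 5·(row 2) gives 75·m = 4·(-55) − 5·(-20) = -120, so m = -8/5.
Then c = ((-20) − 5·(-8/5))/4 = -3.
Residuals: -1/5, 8/5, -9/5, 2/5; SSR = 6.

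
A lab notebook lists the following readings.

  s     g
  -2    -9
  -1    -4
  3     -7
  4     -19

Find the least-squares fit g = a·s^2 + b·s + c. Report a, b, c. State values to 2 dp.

a = -1.70, b = 2.02, c = 0.98

From the data, Σs^2·s^2 = 354, Σs^2·s = 82, Σs^2 = 30, Σs·s = 30, Σs = 4, Σ1 = 4.
Moment sums: Σs^2·g = -407, Σs·g = -75, Σg = -39.
Normal equations: [[354, 82, 30]; [82, 30, 4]; [30, 4, 4]]·[a, b, c]ᵀ = [-407, -75, -39]ᵀ.
Inverting the 3×3 Gram matrix, [a, b, c]ᵀ = [-17/10, 131/65, 64/65]ᵀ.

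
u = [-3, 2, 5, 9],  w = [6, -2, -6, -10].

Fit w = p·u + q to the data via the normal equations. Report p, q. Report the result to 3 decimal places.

Entries of AᵀA: Σu·u = 119, Σu = 13, Σ1 = 4.
And Σu·w = -142, Σw = -12.
Normal equations: [[119, 13]; [13, 4]]·[p, q]ᵀ = [-142, -12]ᵀ.
Δ = 119·4 − 13² = 307.
p = ((-142)·4 − 13·(-12))/307 = -412/307; q = (119·(-12) − 13·(-142))/307 = 418/307.

p = -1.342, q = 1.362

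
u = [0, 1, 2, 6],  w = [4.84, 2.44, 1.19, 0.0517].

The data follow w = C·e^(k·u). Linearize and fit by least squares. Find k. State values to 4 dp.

Taking logs, ln w = k·u + ln C, so regress ln w on u.
Over the data: Σu = 9.0000, Σ(u)² = 41.0000, Σln w = -0.3194, Σu·ln w = -16.5339.
Normal system: [[41.0000, 9.0000]; [9.0000, 4]]·[k, ln C]ᵀ = [-16.5339, -0.3194]ᵀ.
Slope k = (n·Σu·ln w − Σu·Σln w)/(n·Σ(u)² − (Σu)²) = (4·-16.5339 − 9.0000·-0.3194)/83.0000 = -0.76218; ln C = (Σln w − k·Σu)/n = 1.63504.

k = -0.7622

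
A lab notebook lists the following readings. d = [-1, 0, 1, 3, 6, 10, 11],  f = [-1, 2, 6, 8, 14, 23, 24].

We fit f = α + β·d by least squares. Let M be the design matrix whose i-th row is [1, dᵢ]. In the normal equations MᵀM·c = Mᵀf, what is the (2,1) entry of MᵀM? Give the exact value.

30

Row 2 ↔ basis d, column 1 ↔ basis 1, so (MᵀM)_{2,1} = Σᵢ d = (-1)·(1) + (0)·(1) + (1)·(1) + (3)·(1) + (6)·(1) + (10)·(1) + (11)·(1) = 30.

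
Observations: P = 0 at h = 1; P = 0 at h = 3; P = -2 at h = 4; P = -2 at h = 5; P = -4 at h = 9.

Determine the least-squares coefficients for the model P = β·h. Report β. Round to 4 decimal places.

Setting ∂/∂β … = 0 gives: 132·β = -54.
(Σh·h = 132, Σh·P = -54.)
Hence β = -54 / 132 ≈ -0.409091.

β = -0.4091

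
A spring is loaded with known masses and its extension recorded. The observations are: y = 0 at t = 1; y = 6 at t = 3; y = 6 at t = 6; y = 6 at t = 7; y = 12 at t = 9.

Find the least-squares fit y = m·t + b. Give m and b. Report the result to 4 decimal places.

Forming MᵀM = [[176, 26]; [26, 5]] and Mᵀy = [204, 30]ᵀ gives MᵀM·[m, b]ᵀ = Mᵀy.
det = 176·5 − 26² = 204.
m = (204·5 − 26·30)/204 = 20/17; b = (176·30 − 26·204)/204 = -2/17.

m = 1.1765, b = -0.1176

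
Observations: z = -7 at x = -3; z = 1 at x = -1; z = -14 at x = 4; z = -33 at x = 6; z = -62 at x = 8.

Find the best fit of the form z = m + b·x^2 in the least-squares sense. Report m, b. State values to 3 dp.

m = 2.093, b = -0.996

The normal system MᵀM·[m, b]ᵀ = Mᵀz is [[5, 126]; [126, 5730]]·[m, b]ᵀ = [-115, -5442]ᵀ.
Δ = 5·5730 − 126² = 12774.
m = ((-115)·5730 − 126·(-5442))/12774 = 4457/2129; b = (5·(-5442) − 126·(-115))/12774 = -2120/2129.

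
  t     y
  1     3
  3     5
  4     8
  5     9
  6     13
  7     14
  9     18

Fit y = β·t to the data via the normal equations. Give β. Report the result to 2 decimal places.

β = 2.00

XᵀX·[β]ᵀ = Xᵀy reads: 217·β = 433.
Hence β = 433 / 217 ≈ 1.99539.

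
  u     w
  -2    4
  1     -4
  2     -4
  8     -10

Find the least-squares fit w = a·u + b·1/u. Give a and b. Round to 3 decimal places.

a = -1.211, b = -2.908

The normal equations are: 73·a + 4·b = -100;  4·a + (97/64)·b = -37/4.
Determinant 73·(97/64) − 4² = 6057/64.
a = ((-100)·(97/64) − 4·(-37/4))/(6057/64) = -2444/2019; b = (73·(-37/4) − 4·(-100))/(6057/64) = -5872/2019.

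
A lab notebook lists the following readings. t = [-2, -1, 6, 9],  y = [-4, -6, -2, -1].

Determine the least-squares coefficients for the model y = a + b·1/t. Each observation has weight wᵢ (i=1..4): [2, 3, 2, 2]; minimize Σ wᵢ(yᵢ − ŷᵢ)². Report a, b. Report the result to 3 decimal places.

From the data, Σwᵢ·1 = 9, Σwᵢ·1/t = -31/9, Σwᵢ·1/t·1/t = 290/81.
Moment sums: Σwᵢ·y = -32, Σwᵢ·1/t·y = 190/9.
Determinant 9·(290/81) − (-31/9)² = 1649/81.
a = ((-32)·(290/81) − (-31/9)·(190/9))/(1649/81) = -3390/1649; b = (9·(190/9) − (-31/9)·(-32))/(1649/81) = 6462/1649.

a = -2.056, b = 3.919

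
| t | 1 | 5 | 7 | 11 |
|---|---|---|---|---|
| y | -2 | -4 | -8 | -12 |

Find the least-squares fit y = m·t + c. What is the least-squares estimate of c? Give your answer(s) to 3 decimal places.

Normal-equation sums: Σt·t = 196, Σt = 24, Σ1 = 4.
And Σt·y = -210, Σy = -26.
det = 196·4 − 24² = 208.
m = ((-210)·4 − 24·(-26))/208 = -27/26; c = (196·(-26) − 24·(-210))/208 = -7/26.

c = -0.269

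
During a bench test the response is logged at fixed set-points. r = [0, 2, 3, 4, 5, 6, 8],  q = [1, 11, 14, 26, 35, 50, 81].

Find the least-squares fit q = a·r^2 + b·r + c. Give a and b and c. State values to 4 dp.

Normal-equation sums: Σr^2·r^2 = 6370, Σr^2·r = 952, Σr^2 = 154, Σr·r = 154, Σr = 28, Σ1 = 7.
For Aᵀq: Σr^2·q = 8445, Σr·q = 1291, Σq = 218.
Row-reducing yields a = 99/98, b = 557/294, c = 197/147.

a = 1.0102, b = 1.8946, c = 1.3401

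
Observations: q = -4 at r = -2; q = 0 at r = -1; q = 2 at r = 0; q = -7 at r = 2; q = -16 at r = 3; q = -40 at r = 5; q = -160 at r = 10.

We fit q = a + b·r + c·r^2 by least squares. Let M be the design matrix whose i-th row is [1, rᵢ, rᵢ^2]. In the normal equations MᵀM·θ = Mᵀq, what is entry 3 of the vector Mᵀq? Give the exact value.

-17188

Entry 3 ↔ basis r^2, so (Mᵀq)_{3} = Σᵢ (r^2)·qᵢ = (4)·(-4) + (1)·(0) + (0)·(2) + (4)·(-7) + (9)·(-16) + (25)·(-40) + (100)·(-160) = -17188.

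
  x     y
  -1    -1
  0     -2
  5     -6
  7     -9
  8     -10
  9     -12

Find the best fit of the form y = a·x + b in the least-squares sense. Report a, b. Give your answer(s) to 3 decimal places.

Sums needed: Σx·x = 220, Σx = 28, Σ1 = 6.
And Σx·y = -280, Σy = -40.
MᵀM·[a, b]ᵀ = Mᵀy becomes [[220, 28]; [28, 6]]·[a, b]ᵀ = [-280, -40]ᵀ.
Determinant 220·6 − 28² = 536.
a = ((-280)·6 − 28·(-40))/536 = -70/67; b = (220·(-40) − 28·(-280))/536 = -120/67.

a = -1.045, b = -1.791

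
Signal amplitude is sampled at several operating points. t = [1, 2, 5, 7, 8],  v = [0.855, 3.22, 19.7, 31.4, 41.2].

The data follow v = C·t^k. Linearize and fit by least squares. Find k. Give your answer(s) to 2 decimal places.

With ln vᵢ as the transformed response and ln tᵢ as the regressor:
Σln t = 6.3279, Σ(ln t)² = 11.1814, Σln v = 11.1586, Σln t·ln v = 20.0471.
Equations: 11.1814·k + 6.3279·ln C = 20.0471;  6.3279·k + 5·ln C = 11.1586.
Slope k = (n·Σln t·ln v − Σln t·Σln v)/(n·Σ(ln t)² − (Σln t)²) = (5·20.0471 − 6.3279·11.1586)/15.8642 = 1.86740; ln C = (Σln v − k·Σln t)/n = -0.13164.

k = 1.87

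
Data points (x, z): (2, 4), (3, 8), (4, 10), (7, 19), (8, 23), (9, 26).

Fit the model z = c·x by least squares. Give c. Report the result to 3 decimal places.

From the data, Σx·x = 223.
For Mᵀz: Σx·z = 623.
So MᵀM·[c]ᵀ = Mᵀz: [[223]]·[c]ᵀ = [623]ᵀ.
c = 623/223 = 2.79372.

c = 2.794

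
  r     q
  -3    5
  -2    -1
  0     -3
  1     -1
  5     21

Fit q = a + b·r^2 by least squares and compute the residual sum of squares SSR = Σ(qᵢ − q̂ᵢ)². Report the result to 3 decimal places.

SSR = 4.460

Compute the Gram sums: Σ1 = 5, Σr^2 = 39, Σr^2·r^2 = 723.
Right-hand side: Σq = 21, Σr^2·q = 565.
Δ = 5·723 − 39² = 2094.
a = (21·723 − 39·565)/2094 = -1142/349; b = (5·565 − 39·21)/2094 = 1003/1047.
Residuals: -122/349, -1633/1047, 95/349, 1376/1047, 338/1047; SSR = 4670/1047.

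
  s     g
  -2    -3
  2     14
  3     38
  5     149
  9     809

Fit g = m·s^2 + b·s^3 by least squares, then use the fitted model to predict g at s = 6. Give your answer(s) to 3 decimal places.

ĝ = 252.546

The normal equations are: 7299·m + 62417·b = 69640;  62417·m + 547923·b = 609548.
Δ = 7299·547923 − 62417² = 103408088.
m = (69640·547923 − 62417·609548)/103408088 = 27800051/25852022; b = (7299·609548 − 62417·69640)/103408088 = 25592743/25852022.
At s = 6: ĝ = (27800051/25852022)·(36) + (25592743/25852022)·(216) = 3264417162/12926011.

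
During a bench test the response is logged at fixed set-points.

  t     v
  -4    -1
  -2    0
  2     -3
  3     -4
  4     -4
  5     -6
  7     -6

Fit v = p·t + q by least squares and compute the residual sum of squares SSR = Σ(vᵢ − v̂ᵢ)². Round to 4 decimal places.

SSR = 3.5660

Setting ∂/∂p … = 0 gives: 123·p + 15·q = -102;  15·p + 7·q = -24.
(Σt·t = 123, Σt = 15, Σ1 = 7, Σt·v = -102, Σv = -24.)
det = 123·7 − 15² = 636.
p = ((-102)·7 − 15·(-24))/636 = -59/106; q = (123·(-24) − 15·(-102))/636 = -237/106.
Residuals: -105/106, 119/106, 37/106, -5/53, 49/106, -52/53, 7/53; SSR = 189/53.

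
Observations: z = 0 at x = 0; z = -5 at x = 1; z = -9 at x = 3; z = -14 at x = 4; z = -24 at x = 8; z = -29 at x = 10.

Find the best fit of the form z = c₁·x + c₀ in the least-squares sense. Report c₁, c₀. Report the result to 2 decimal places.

With design matrix A, AᵀA = [[190, 26]; [26, 6]] and Aᵀz = [-570, -81]ᵀ.
Eliminating c₀: 6·(row 1) − 26·(row 2) gives 464·c₁ = 6·(-570) − 26·(-81) = -1314, so c₁ = -657/232.
Then c₀ = ((-81) − 26·(-657/232))/6 = -285/232.

c₁ = -2.83, c₀ = -1.23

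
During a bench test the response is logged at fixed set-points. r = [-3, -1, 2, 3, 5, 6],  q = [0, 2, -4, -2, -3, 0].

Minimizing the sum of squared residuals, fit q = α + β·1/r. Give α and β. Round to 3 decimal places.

α = -1.245, β = -3.528

The normal system MᵀM·[α, β]ᵀ = Mᵀq is [[6, -2/15]; [-2/15, 77/50]]·[α, β]ᵀ = [-7, -79/15]ᵀ.
det = 6·(77/50) − (-2/15)² = 83/9.
α = ((-7)·(77/50) − (-2/15)·(-79/15))/(83/9) = -5167/4150; β = (6·(-79/15) − (-2/15)·(-7))/(83/9) = -1464/415.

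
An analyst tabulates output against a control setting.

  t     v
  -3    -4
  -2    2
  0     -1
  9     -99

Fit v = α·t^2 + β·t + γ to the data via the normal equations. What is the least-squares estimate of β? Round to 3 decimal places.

β = -2.095

Normal-equation sums: Σt^2·t^2 = 6658, Σt^2·t = 694, Σt^2 = 94, Σt·t = 94, Σt = 4, Σ1 = 4.
Moment sums: Σt^2·v = -8047, Σt·v = -883, Σv = -102.
Inverting the 3×3 Gram matrix, [α, β, γ]ᵀ = [-1330/1347, -28223/13470, -452/2245]ᵀ.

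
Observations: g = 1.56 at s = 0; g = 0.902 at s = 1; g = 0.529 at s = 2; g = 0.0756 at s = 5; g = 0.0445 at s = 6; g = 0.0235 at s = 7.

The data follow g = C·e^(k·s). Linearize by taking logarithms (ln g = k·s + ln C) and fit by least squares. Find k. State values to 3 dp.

k = -0.605

Linearized form: ln g = k·s + ln C. From the 6 transformed points,
AᵀA = [[115.0000, 21.0000]; [21.0000, 6]], rhs = [-59.2170, -9.7405]ᵀ  (here Σs = 21.0000, Σ(s)² = 115.0000, Σln g = -9.7405, Σs·ln g = -59.2170).
Δ = 115.0000·6 − (21.0000)² = 249.0000; k = (-59.2170·6 − 21.0000·-9.7405)/249.0000 = -0.60543, ln C = (115.0000·-9.7405 − 21.0000·-59.2170)/249.0000 = 0.49557.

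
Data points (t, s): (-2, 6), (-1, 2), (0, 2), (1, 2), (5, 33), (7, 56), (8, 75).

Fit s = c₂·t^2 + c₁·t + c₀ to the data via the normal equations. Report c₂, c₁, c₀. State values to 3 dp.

The normal equations are: 7140·c₂ + 972·c₁ + 144·c₀ = 8397;  972·c₂ + 144·c₁ + 18·c₀ = 1145;  144·c₂ + 18·c₁ + 7·c₀ = 176.
(Σt^2·t^2 = 7140, Σt^2·t = 972, Σt^2 = 144, Σt·t = 144, Σt = 18, Σ1 = 7, Σt^2·s = 8397, Σt·s = 1145, Σs = 176.)
Row-reducing yields c₂ = 1623/1496, c₁ = 5461/13464, c₀ = 1333/748.

c₂ = 1.085, c₁ = 0.406, c₀ = 1.782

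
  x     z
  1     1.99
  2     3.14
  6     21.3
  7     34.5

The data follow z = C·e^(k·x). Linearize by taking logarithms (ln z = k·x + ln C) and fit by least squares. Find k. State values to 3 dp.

k = 0.476

Linearized form: ln z = k·x + ln C. From the 4 transformed points,
Σx = 16.0000, Σ(x)² = 90.0000, Σln z = 8.4320, Σx·ln z = 46.1155.
Normal system: [[90.0000, 16.0000]; [16.0000, 4]]·[k, ln C]ᵀ = [46.1155, 8.4320]ᵀ.
Δ = 90.0000·4 − (16.0000)² = 104.0000; k = (46.1155·4 − 16.0000·8.4320)/104.0000 = 0.47644, ln C = (90.0000·8.4320 − 16.0000·46.1155)/104.0000 = 0.20225.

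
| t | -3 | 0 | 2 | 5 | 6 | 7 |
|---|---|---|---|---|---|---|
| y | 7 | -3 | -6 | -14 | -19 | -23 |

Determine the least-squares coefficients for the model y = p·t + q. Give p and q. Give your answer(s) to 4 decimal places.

From the data, Σt·t = 123, Σt = 17, Σ1 = 6.
For Mᵀy: Σt·y = -378, Σy = -58.
Determinant 123·6 − 17² = 449.
p = ((-378)·6 − 17·(-58))/449 = -1282/449; q = (123·(-58) − 17·(-378))/449 = -708/449.

p = -2.8552, q = -1.5768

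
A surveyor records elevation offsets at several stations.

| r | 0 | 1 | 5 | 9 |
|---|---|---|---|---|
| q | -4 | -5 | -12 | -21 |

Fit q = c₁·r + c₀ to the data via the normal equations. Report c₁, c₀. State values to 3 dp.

The normal system XᵀX·[c₁, c₀]ᵀ = Xᵀq is [[107, 15]; [15, 4]]·[c₁, c₀]ᵀ = [-254, -42]ᵀ.
det = 107·4 − 15² = 203.
c₁ = ((-254)·4 − 15·(-42))/203 = -386/203; c₀ = (107·(-42) − 15·(-254))/203 = -684/203.

c₁ = -1.901, c₀ = -3.369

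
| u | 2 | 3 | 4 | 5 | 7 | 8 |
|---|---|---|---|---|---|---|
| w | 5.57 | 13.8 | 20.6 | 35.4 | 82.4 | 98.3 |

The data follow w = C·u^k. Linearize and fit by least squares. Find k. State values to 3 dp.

With ln wᵢ as the transformed response and ln uᵢ as the regressor:
AᵀA = [[14.3101, 8.8128]; [8.8128, 6]], rhs = [32.1333, 19.9337]ᵀ  (here Σln u = 8.8128, Σ(ln u)² = 14.3101, Σln w = 19.9337, Σln u·ln w = 32.1333).
Slope k = (n·Σln u·ln w − Σln u·Σln w)/(n·Σ(ln u)² − (Σln u)²) = (6·32.1333 − 8.8128·19.9337)/8.1947 = 2.09008; ln C = (Σln w − k·Σln u)/n = 0.25235.

k = 2.090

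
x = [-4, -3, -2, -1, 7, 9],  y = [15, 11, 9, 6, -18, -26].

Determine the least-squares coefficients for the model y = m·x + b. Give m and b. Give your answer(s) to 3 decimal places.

Forming MᵀM = [[160, 6]; [6, 6]] and Mᵀy = [-477, -3]ᵀ gives MᵀM·[m, b]ᵀ = Mᵀy.
Eliminating b: 6·(row 1) − 6·(row 2) gives 924·m = 6·(-477) − 6·(-3) = -2844, so m = -237/77.
Then b = ((-3) − 6·(-237/77))/6 = 397/154.

m = -3.078, b = 2.578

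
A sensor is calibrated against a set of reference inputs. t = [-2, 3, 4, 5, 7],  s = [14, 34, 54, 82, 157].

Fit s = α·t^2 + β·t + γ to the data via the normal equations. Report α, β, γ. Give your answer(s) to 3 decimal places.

The normal equations are: 3379·α + 551·β + 103·γ = 10969;  551·α + 103·β + 17·γ = 1799;  103·α + 17·β + 5·γ = 341.
(Σt^2·t^2 = 3379, Σt^2·t = 551, Σt^2 = 103, Σt·t = 103, Σt = 17, Σ1 = 5, Σt^2·s = 10969, Σt·s = 1799, Σs = 341.)
Inverting the 3×3 Gram matrix, [α, β, γ]ᵀ = [20773/6877, 5029/6877, 1043/299]ᵀ.

α = 3.021, β = 0.731, γ = 3.488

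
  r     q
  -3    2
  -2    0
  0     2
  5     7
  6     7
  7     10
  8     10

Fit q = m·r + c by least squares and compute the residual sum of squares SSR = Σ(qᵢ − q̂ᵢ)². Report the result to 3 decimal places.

SSR = 7.384

Normal-equation sums: Σr·r = 187, Σr = 21, Σ1 = 7.
Right-hand side: Σr·q = 221, Σq = 38.
So AᵀA·[m, c]ᵀ = Aᵀq: [[187, 21]; [21, 7]]·[m, c]ᵀ = [221, 38]ᵀ.
Δ = 187·7 − 21² = 868.
m = (221·7 − 21·38)/868 = 107/124; c = (187·38 − 21·221)/868 = 2465/868.
Residuals: 759/434, -967/868, -729/868, -67/434, -883/868, 243/217, 223/868; SSR = 6409/868.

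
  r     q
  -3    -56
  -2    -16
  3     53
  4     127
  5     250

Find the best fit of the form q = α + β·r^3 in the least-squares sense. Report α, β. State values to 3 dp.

α = -1.066, β = 2.007

Sums needed: Σ1 = 5, Σr^3 = 181, Σr^3·r^3 = 21243.
And Σq = 358, Σr^3·q = 42449.
Normal equations: [[5, 181]; [181, 21243]]·[α, β]ᵀ = [358, 42449]ᵀ.
Determinant 5·21243 − 181² = 73454.
α = (358·21243 − 181·42449)/73454 = -78275/73454; β = (5·42449 − 181·358)/73454 = 147447/73454.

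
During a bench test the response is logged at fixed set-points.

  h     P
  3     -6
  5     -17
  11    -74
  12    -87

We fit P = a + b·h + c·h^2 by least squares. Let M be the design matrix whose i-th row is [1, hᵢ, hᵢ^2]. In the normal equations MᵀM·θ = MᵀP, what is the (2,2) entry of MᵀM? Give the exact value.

Row 2 ↔ basis h, column 2 ↔ basis h, so (MᵀM)_{2,2} = Σᵢ (h)·(h) = (3)·(3) + (5)·(5) + (11)·(11) + (12)·(12) = 299.

299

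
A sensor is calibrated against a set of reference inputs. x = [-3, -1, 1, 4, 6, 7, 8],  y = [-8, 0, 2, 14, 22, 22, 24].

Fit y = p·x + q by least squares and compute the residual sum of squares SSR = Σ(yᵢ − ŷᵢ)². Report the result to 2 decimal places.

SSR = 17.71

Setting ∂/∂p … = 0 gives: 176·p + 22·q = 560;  22·p + 7·q = 76.
Eliminating q: 7·(row 1) − 22·(row 2) gives 748·p = 7·560 − 22·76 = 2248, so p = 562/187.
Then q = (76 − 22·(562/187))/7 = 24/17.
Residuals: -74/187, 298/187, -452/187, 106/187, 478/187, -84/187, -16/11; SSR = 3312/187.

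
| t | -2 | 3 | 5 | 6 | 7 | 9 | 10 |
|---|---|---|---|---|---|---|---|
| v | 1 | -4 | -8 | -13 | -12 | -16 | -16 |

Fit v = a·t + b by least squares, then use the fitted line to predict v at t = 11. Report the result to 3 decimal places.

v̂ = -18.316

From the data, Σt·t = 304, Σt = 38, Σ1 = 7.
Right-hand side: Σt·v = -520, Σv = -68.
Normal equations: [[304, 38]; [38, 7]]·[a, b]ᵀ = [-520, -68]ᵀ.
Determinant 304·7 − 38² = 684.
a = ((-520)·7 − 38·(-68))/684 = -88/57; b = (304·(-68) − 38·(-520))/684 = -4/3.
At t = 11: v̂ = (-88/57)·(11) + (-4/3)·(1) = -348/19.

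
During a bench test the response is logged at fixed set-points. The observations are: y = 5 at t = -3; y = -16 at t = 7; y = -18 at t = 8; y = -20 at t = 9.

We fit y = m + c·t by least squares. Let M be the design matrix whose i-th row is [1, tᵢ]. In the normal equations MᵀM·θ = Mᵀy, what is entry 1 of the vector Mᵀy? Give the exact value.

-49

Entry 1 ↔ basis 1, so (Mᵀy)_{1} = Σᵢ yᵢ = (1)·(5) + (1)·(-16) + (1)·(-18) + (1)·(-20) = -49.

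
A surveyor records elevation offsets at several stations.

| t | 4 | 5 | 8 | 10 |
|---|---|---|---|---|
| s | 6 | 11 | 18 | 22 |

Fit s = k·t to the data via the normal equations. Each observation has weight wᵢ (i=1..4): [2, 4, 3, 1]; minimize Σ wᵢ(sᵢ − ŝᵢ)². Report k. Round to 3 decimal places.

k = 2.170

With design matrix M, MᵀWM = [[424]] and MᵀWs = [920]ᵀ.
k = 920/424 = 2.16981.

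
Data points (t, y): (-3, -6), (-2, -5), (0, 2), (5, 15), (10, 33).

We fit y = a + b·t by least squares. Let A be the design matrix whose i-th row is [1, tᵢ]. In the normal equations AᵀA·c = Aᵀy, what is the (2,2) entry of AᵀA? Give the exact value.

Row 2 ↔ basis t, column 2 ↔ basis t, so (AᵀA)_{2,2} = Σᵢ (t)·(t) = (-3)·(-3) + (-2)·(-2) + (0)·(0) + (5)·(5) + (10)·(10) = 138.

138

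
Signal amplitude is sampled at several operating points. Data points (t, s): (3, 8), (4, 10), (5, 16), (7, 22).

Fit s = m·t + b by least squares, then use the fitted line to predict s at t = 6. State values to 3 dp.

ŝ = 18.571

Sums needed: Σt·t = 99, Σt = 19, Σ1 = 4.
Right-hand side: Σt·s = 298, Σs = 56.
AᵀA·[m, b]ᵀ = Aᵀs becomes [[99, 19]; [19, 4]]·[m, b]ᵀ = [298, 56]ᵀ.
det = 99·4 − 19² = 35.
m = (298·4 − 19·56)/35 = 128/35; b = (99·56 − 19·298)/35 = -118/35.
At t = 6: ŝ = (128/35)·(6) + (-118/35)·(1) = 130/7.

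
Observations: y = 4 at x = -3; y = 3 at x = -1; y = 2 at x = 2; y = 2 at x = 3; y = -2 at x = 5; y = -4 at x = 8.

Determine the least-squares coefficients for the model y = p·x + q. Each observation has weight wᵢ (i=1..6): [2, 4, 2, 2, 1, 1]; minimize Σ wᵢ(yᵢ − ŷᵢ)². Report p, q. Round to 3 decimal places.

Normal-equation sums: Σwᵢ·x·x = 137, Σwᵢ·x = 13, Σwᵢ·1 = 12.
And Σwᵢ·x·y = -58, Σwᵢ·y = 22.
So AᵀWA·[p, q]ᵀ = AᵀWy: [[137, 13]; [13, 12]]·[p, q]ᵀ = [-58, 22]ᵀ.
Eliminating q: 12·(row 1) − 13·(row 2) gives 1475·p = 12·(-58) − 13·22 = -982, so p = -982/1475.
Then q = (22 − 13·(-982/1475))/12 = 3768/1475.

p = -0.666, q = 2.555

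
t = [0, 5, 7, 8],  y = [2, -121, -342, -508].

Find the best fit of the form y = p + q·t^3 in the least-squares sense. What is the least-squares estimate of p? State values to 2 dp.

Sums needed: Σ1 = 4, Σt^3 = 980, Σt^3·t^3 = 395418.
Right-hand side: Σy = -969, Σt^3·y = -392527.
Determinant 4·395418 − 980² = 621272.
p = ((-969)·395418 − 980·(-392527))/621272 = 758209/310636; q = (4·(-392527) − 980·(-969))/621272 = -77561/77659.

p = 2.44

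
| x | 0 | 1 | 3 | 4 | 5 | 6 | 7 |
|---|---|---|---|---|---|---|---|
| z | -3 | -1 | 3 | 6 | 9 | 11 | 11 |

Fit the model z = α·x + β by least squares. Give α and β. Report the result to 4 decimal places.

α = 2.1884, β = -2.9855

Normal-equation sums: Σx·x = 136, Σx = 26, Σ1 = 7.
Moment sums: Σx·z = 220, Σz = 36.
MᵀM·[α, β]ᵀ = Mᵀz becomes [[136, 26]; [26, 7]]·[α, β]ᵀ = [220, 36]ᵀ.
Δ = 136·7 − 26² = 276.
α = (220·7 − 26·36)/276 = 151/69; β = (136·36 − 26·220)/276 = -206/69.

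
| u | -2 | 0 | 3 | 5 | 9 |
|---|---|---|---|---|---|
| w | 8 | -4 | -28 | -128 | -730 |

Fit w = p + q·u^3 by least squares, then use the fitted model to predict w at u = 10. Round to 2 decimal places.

With design matrix X, XᵀX = [[5, 873]; [873, 547859]] and Xᵀw = [-882, -548990]ᵀ.
Δ = 5·547859 − 873² = 1977166.
p = ((-882)·547859 − 873·(-548990))/1977166 = -1971684/988583; q = (5·(-548990) − 873·(-882))/1977166 = -987482/988583.
At u = 10: ŵ = (-1971684/988583)·(1) + (-987482/988583)·(1000) = -989453684/988583.

ŵ = -1000.88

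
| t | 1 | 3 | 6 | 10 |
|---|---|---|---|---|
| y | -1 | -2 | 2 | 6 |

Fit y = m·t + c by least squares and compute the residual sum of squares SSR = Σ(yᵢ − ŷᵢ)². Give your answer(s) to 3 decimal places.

Normal-equation sums: Σt·t = 146, Σt = 20, Σ1 = 4.
Moment sums: Σt·y = 65, Σy = 5.
So AᵀA·[m, c]ᵀ = Aᵀy: [[146, 20]; [20, 4]]·[m, c]ᵀ = [65, 5]ᵀ.
Determinant 146·4 − 20² = 184.
m = (65·4 − 20·5)/184 = 20/23; c = (146·5 − 20·65)/184 = -285/92.
Residuals: 113/92, -139/92, -11/92, 37/92; SSR = 365/92.

SSR = 3.967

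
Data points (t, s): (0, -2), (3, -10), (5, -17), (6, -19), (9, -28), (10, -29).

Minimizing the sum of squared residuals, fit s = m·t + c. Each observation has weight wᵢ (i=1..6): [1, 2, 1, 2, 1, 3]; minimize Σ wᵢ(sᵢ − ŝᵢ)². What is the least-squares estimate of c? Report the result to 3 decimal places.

c = -2.278

AᵀWA·[m, c]ᵀ = AᵀWs reads: 496·m + 62·c = -1495;  62·m + 10·c = -192.
(Σwᵢ·t·t = 496, Σwᵢ·t = 62, Σwᵢ·1 = 10, Σwᵢ·t·s = -1495, Σwᵢ·s = -192.)
Δ = 496·10 − 62² = 1116.
m = ((-1495)·10 − 62·(-192))/1116 = -1523/558; c = (496·(-192) − 62·(-1495))/1116 = -41/18.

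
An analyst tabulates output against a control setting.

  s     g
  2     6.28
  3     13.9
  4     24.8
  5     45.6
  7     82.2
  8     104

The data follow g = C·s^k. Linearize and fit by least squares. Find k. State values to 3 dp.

Taking logs, ln g = k·ln s + ln C, so regress ln g on ln s.
XᵀX = [[14.3101, 8.8128]; [8.8128, 6]], rhs = [33.0016, 20.5536]ᵀ  (here Σln s = 8.8128, Σ(ln s)² = 14.3101, Σln g = 20.5536, Σln s·ln g = 33.0016).
Slope k = (n·Σln s·ln g − Σln s·Σln g)/(n·Σ(ln s)² − (Σln s)²) = (6·33.0016 − 8.8128·20.5536)/8.1947 = 2.05920; ln C = (Σln g − k·Σln s)/n = 0.40102.

k = 2.059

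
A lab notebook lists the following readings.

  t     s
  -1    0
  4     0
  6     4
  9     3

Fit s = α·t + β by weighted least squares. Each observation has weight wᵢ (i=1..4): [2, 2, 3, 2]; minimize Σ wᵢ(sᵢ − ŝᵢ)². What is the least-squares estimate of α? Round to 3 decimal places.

Normal-equation sums: Σwᵢ·t·t = 304, Σwᵢ·t = 42, Σwᵢ·1 = 9.
Right-hand side: Σwᵢ·t·s = 126, Σwᵢ·s = 18.
det = 304·9 − 42² = 972.
α = (126·9 − 42·18)/972 = 7/18; β = (304·18 − 42·126)/972 = 5/27.

α = 0.389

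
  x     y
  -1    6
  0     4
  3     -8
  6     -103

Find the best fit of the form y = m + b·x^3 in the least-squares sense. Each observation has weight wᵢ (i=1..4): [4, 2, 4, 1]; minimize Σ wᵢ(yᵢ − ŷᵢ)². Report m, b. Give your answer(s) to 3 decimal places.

Entries of MᵀWM: Σwᵢ·1 = 11, Σwᵢ·x^3 = 320, Σwᵢ·x^3·x^3 = 49576.
And Σwᵢ·y = -103, Σwᵢ·x^3·y = -23136.
Normal equations: [[11, 320]; [320, 49576]]·[m, b]ᵀ = [-103, -23136]ᵀ.
Eliminating b: 49576·(row 1) − 320·(row 2) gives 442936·m = 49576·(-103) − 320·(-23136) = 2297192, so m = 287149/55367.
Then b = ((-23136) − 320·(287149/55367))/49576 = -27692/55367.

m = 5.186, b = -0.500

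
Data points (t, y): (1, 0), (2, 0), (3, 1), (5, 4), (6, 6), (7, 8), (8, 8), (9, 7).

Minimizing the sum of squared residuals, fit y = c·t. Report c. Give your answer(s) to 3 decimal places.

Compute the Gram sums: Σt·t = 269.
Right-hand side: Σt·y = 242.
Hence c = 242 / 269 ≈ 0.899628.

c = 0.900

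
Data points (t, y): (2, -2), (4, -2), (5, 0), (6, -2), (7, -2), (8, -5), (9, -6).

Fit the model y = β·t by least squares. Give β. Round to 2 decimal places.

β = -0.48

Sums needed: Σt·t = 275.
And Σt·y = -132.
MᵀM·[β]ᵀ = Mᵀy becomes [[275]]·[β]ᵀ = [-132]ᵀ.
Hence β = -132 / 275 ≈ -0.48.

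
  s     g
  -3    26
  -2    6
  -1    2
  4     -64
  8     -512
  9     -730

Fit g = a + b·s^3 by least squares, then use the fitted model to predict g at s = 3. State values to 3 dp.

ĝ = -27.482

The normal equations are: 6·a + 1269·b = -1272;  1269·a + 798475·b = -799162.
Determinant 6·798475 − 1269² = 3180489.
a = ((-1272)·798475 − 1269·(-799162))/3180489 = -507874/1060163; b = (6·(-799162) − 1269·(-1272))/3180489 = -1060268/1060163.
At s = 3: ĝ = (-507874/1060163)·(1) + (-1060268/1060163)·(27) = -29135110/1060163.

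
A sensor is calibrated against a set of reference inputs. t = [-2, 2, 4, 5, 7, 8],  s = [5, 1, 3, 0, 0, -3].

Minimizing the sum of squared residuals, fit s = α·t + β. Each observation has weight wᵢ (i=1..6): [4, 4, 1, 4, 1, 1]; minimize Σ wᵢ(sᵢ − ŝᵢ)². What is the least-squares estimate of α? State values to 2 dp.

Entries of XᵀWX: Σwᵢ·t·t = 261, Σwᵢ·t = 39, Σwᵢ·1 = 15.
For XᵀWs: Σwᵢ·t·s = -44, Σwᵢ·s = 24.
Eliminating β: 15·(row 1) − 39·(row 2) gives 2394·α = 15·(-44) − 39·24 = -1596, so α = -2/3.
Then β = (24 − 39·(-2/3))/15 = 10/3.

α = -0.67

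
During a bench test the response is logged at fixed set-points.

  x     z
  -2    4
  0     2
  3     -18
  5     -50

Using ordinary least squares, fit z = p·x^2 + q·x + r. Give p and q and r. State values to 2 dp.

Entries of AᵀA: Σx^2·x^2 = 722, Σx^2·x = 144, Σx^2 = 38, Σx·x = 38, Σx = 6, Σ1 = 4.
And Σx^2·z = -1396, Σx·z = -312, Σz = -62.
Row-reducing yields p = -3/2, q = -177/58, r = 193/58.

p = -1.50, q = -3.05, r = 3.33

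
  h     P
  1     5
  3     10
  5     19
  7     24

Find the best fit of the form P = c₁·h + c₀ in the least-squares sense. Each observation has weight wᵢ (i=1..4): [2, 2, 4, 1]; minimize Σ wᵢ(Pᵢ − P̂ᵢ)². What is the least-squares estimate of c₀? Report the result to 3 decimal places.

c₀ = 1.149

AᵀWA·[c₁, c₀]ᵀ = AᵀWP reads: 169·c₁ + 35·c₀ = 618;  35·c₁ + 9·c₀ = 130.
(Σwᵢ·h·h = 169, Σwᵢ·h = 35, Σwᵢ·1 = 9, Σwᵢ·h·P = 618, Σwᵢ·P = 130.)
Δ = 169·9 − 35² = 296.
c₁ = (618·9 − 35·130)/296 = 253/74; c₀ = (169·130 − 35·618)/296 = 85/74.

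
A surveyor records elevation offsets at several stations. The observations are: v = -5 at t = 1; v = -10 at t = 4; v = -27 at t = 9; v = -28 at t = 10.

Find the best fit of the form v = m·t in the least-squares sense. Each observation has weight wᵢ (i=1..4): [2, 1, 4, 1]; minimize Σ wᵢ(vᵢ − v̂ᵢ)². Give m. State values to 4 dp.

XᵀWX·[m]ᵀ = XᵀWv reads: 442·m = -1302.
m = (-1302)/442 = -2.9457.

m = -2.9457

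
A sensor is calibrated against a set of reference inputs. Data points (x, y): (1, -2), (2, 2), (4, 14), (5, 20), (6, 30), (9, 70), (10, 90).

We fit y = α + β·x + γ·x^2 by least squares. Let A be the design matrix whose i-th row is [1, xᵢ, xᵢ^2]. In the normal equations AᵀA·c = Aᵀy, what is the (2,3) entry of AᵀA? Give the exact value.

2143

Row 2 ↔ basis x, column 3 ↔ basis x^2, so (AᵀA)_{2,3} = Σᵢ (x)·(x^2) = (1)·(1) + (2)·(4) + (4)·(16) + (5)·(25) + (6)·(36) + (9)·(81) + (10)·(100) = 2143.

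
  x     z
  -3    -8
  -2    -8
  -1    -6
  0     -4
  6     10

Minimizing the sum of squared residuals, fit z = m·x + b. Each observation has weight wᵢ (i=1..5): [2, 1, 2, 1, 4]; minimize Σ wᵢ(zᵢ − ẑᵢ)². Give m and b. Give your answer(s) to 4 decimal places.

Forming AᵀWA = [[168, 14]; [14, 10]] and AᵀWz = [316, 0]ᵀ gives AᵀWA·[m, b]ᵀ = AᵀWz.
Determinant 168·10 − 14² = 1484.
m = (316·10 − 14·0)/1484 = 790/371; b = (168·0 − 14·316)/1484 = -158/53.

m = 2.1294, b = -2.9811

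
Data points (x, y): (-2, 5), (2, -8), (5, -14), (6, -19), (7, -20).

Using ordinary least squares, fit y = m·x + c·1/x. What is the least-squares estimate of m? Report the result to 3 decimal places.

m = -2.911

Sums needed: Σx·x = 118, Σx·1/x = 5, Σ1/x·1/x = 25939/44100.
Moment sums: Σx·y = -350, Σ1/x·y = -1609/105.
MᵀM·[m, c]ᵀ = Mᵀy becomes [[118, 5]; [5, 25939/44100]]·[m, c]ᵀ = [-350, -1609/105]ᵀ.
Determinant 118·(25939/44100) − 5² = 979151/22050.
m = ((-350)·(25939/44100) − 5·(-1609/105))/(979151/22050) = -2849875/979151; c = (118·(-1609/105) − 5·(-350))/(979151/22050) = -1283520/979151.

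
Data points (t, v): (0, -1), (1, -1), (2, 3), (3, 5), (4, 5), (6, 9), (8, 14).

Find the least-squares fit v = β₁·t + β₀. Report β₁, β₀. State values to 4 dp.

β₁ = 1.8743, β₀ = -1.5689

Forming AᵀA = [[130, 24]; [24, 7]] and Aᵀv = [206, 34]ᵀ gives AᵀA·[β₁, β₀]ᵀ = Aᵀv.
Eliminating β₀: 7·(row 1) − 24·(row 2) gives 334·β₁ = 7·206 − 24·34 = 626, so β₁ = 313/167.
Then β₀ = (34 − 24·(313/167))/7 = -262/167.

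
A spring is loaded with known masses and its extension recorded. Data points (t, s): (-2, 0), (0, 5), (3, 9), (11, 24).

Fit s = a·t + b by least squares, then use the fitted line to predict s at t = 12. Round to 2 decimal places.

ŝ = 25.76

Sums needed: Σt·t = 134, Σt = 12, Σ1 = 4.
For Mᵀs: Σt·s = 291, Σs = 38.
Normal equations: [[134, 12]; [12, 4]]·[a, b]ᵀ = [291, 38]ᵀ.
Determinant 134·4 − 12² = 392.
a = (291·4 − 12·38)/392 = 177/98; b = (134·38 − 12·291)/392 = 200/49.
At t = 12: ŝ = (177/98)·(12) + (200/49)·(1) = 1262/49.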